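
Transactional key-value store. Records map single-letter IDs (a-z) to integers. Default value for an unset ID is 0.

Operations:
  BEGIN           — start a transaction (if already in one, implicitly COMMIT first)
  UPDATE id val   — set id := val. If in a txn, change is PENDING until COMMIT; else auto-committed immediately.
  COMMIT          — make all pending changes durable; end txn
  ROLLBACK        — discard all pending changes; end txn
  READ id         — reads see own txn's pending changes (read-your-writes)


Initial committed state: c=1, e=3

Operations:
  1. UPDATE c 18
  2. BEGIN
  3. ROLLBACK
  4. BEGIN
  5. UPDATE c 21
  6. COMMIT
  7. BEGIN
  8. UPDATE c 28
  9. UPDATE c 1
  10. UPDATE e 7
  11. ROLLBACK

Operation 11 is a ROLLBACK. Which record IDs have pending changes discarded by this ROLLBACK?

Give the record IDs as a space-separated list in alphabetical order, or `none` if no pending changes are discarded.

Initial committed: {c=1, e=3}
Op 1: UPDATE c=18 (auto-commit; committed c=18)
Op 2: BEGIN: in_txn=True, pending={}
Op 3: ROLLBACK: discarded pending []; in_txn=False
Op 4: BEGIN: in_txn=True, pending={}
Op 5: UPDATE c=21 (pending; pending now {c=21})
Op 6: COMMIT: merged ['c'] into committed; committed now {c=21, e=3}
Op 7: BEGIN: in_txn=True, pending={}
Op 8: UPDATE c=28 (pending; pending now {c=28})
Op 9: UPDATE c=1 (pending; pending now {c=1})
Op 10: UPDATE e=7 (pending; pending now {c=1, e=7})
Op 11: ROLLBACK: discarded pending ['c', 'e']; in_txn=False
ROLLBACK at op 11 discards: ['c', 'e']

Answer: c e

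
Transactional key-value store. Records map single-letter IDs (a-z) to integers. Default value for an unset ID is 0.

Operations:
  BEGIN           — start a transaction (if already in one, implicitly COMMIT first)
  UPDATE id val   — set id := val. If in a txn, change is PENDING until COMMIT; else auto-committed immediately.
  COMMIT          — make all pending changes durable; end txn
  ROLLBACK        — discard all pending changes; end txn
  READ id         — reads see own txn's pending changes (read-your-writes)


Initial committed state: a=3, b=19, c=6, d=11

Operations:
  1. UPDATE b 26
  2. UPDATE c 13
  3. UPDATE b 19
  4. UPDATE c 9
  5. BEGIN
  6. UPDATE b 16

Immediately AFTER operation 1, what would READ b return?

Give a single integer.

Answer: 26

Derivation:
Initial committed: {a=3, b=19, c=6, d=11}
Op 1: UPDATE b=26 (auto-commit; committed b=26)
After op 1: visible(b) = 26 (pending={}, committed={a=3, b=26, c=6, d=11})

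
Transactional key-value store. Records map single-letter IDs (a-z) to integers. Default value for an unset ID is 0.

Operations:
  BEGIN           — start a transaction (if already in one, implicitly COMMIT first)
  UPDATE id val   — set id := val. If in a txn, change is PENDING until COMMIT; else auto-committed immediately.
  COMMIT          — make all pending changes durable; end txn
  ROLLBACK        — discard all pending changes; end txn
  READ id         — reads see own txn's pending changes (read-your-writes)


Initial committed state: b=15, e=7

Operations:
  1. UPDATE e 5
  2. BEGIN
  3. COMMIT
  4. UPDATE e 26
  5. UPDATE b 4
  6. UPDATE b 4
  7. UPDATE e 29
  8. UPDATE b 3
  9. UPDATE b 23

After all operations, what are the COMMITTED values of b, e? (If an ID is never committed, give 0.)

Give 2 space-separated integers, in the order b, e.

Answer: 23 29

Derivation:
Initial committed: {b=15, e=7}
Op 1: UPDATE e=5 (auto-commit; committed e=5)
Op 2: BEGIN: in_txn=True, pending={}
Op 3: COMMIT: merged [] into committed; committed now {b=15, e=5}
Op 4: UPDATE e=26 (auto-commit; committed e=26)
Op 5: UPDATE b=4 (auto-commit; committed b=4)
Op 6: UPDATE b=4 (auto-commit; committed b=4)
Op 7: UPDATE e=29 (auto-commit; committed e=29)
Op 8: UPDATE b=3 (auto-commit; committed b=3)
Op 9: UPDATE b=23 (auto-commit; committed b=23)
Final committed: {b=23, e=29}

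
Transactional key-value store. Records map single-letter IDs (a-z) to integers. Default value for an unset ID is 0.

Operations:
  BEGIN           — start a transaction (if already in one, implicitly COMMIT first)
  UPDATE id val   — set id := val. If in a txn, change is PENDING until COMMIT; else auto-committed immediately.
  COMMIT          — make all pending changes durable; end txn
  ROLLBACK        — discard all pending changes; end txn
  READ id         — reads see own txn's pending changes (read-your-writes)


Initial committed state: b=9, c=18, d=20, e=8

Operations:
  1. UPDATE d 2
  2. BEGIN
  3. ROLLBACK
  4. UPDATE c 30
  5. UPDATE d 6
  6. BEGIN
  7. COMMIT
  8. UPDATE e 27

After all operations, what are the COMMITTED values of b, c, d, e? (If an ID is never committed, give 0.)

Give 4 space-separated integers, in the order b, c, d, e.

Initial committed: {b=9, c=18, d=20, e=8}
Op 1: UPDATE d=2 (auto-commit; committed d=2)
Op 2: BEGIN: in_txn=True, pending={}
Op 3: ROLLBACK: discarded pending []; in_txn=False
Op 4: UPDATE c=30 (auto-commit; committed c=30)
Op 5: UPDATE d=6 (auto-commit; committed d=6)
Op 6: BEGIN: in_txn=True, pending={}
Op 7: COMMIT: merged [] into committed; committed now {b=9, c=30, d=6, e=8}
Op 8: UPDATE e=27 (auto-commit; committed e=27)
Final committed: {b=9, c=30, d=6, e=27}

Answer: 9 30 6 27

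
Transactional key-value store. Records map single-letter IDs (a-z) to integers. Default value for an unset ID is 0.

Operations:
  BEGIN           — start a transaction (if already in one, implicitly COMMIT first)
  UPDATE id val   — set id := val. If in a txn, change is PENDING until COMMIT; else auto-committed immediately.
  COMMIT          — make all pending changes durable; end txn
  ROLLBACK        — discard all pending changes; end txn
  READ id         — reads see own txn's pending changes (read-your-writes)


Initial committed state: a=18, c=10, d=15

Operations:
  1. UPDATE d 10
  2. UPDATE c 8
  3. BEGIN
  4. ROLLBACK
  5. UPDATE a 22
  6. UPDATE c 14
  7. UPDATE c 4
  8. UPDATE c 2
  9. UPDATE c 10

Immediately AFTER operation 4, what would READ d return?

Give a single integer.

Answer: 10

Derivation:
Initial committed: {a=18, c=10, d=15}
Op 1: UPDATE d=10 (auto-commit; committed d=10)
Op 2: UPDATE c=8 (auto-commit; committed c=8)
Op 3: BEGIN: in_txn=True, pending={}
Op 4: ROLLBACK: discarded pending []; in_txn=False
After op 4: visible(d) = 10 (pending={}, committed={a=18, c=8, d=10})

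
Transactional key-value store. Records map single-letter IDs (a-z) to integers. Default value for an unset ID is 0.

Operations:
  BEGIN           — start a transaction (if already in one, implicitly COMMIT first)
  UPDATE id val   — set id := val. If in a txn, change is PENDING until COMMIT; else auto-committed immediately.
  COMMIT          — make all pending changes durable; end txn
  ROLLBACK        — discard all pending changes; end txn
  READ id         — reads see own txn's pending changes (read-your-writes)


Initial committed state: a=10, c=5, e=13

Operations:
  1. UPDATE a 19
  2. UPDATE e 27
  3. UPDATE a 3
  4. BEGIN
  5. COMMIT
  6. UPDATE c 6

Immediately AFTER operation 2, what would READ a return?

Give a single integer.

Answer: 19

Derivation:
Initial committed: {a=10, c=5, e=13}
Op 1: UPDATE a=19 (auto-commit; committed a=19)
Op 2: UPDATE e=27 (auto-commit; committed e=27)
After op 2: visible(a) = 19 (pending={}, committed={a=19, c=5, e=27})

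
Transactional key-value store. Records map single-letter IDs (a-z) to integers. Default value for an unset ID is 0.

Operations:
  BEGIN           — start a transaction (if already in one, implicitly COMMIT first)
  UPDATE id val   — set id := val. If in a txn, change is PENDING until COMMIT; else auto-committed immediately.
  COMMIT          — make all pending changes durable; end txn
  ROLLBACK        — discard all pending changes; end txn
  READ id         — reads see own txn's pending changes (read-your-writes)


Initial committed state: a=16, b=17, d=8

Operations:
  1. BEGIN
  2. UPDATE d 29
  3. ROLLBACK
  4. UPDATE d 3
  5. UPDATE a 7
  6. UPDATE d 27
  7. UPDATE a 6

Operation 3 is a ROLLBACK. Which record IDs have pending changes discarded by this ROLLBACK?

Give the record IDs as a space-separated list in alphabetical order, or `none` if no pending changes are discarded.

Initial committed: {a=16, b=17, d=8}
Op 1: BEGIN: in_txn=True, pending={}
Op 2: UPDATE d=29 (pending; pending now {d=29})
Op 3: ROLLBACK: discarded pending ['d']; in_txn=False
Op 4: UPDATE d=3 (auto-commit; committed d=3)
Op 5: UPDATE a=7 (auto-commit; committed a=7)
Op 6: UPDATE d=27 (auto-commit; committed d=27)
Op 7: UPDATE a=6 (auto-commit; committed a=6)
ROLLBACK at op 3 discards: ['d']

Answer: d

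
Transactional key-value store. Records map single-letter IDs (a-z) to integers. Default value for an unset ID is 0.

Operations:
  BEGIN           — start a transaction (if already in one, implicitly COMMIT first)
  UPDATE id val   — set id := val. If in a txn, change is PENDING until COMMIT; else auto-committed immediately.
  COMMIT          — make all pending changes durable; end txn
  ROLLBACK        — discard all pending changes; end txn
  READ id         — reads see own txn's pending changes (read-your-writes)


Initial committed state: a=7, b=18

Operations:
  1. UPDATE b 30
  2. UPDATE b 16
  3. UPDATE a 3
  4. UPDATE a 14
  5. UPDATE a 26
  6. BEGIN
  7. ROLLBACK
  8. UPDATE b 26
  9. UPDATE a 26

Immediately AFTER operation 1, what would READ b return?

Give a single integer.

Initial committed: {a=7, b=18}
Op 1: UPDATE b=30 (auto-commit; committed b=30)
After op 1: visible(b) = 30 (pending={}, committed={a=7, b=30})

Answer: 30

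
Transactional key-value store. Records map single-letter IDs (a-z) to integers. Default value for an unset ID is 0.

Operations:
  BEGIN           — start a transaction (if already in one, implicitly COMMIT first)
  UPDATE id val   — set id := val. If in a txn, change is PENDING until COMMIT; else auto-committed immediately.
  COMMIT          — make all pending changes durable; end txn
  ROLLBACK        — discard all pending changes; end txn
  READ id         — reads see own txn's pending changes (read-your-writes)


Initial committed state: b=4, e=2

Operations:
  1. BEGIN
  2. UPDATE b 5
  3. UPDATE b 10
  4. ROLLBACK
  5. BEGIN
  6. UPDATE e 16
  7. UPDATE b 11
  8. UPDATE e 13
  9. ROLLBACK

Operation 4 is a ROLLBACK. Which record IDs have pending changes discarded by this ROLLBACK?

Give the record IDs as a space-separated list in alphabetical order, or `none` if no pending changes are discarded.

Initial committed: {b=4, e=2}
Op 1: BEGIN: in_txn=True, pending={}
Op 2: UPDATE b=5 (pending; pending now {b=5})
Op 3: UPDATE b=10 (pending; pending now {b=10})
Op 4: ROLLBACK: discarded pending ['b']; in_txn=False
Op 5: BEGIN: in_txn=True, pending={}
Op 6: UPDATE e=16 (pending; pending now {e=16})
Op 7: UPDATE b=11 (pending; pending now {b=11, e=16})
Op 8: UPDATE e=13 (pending; pending now {b=11, e=13})
Op 9: ROLLBACK: discarded pending ['b', 'e']; in_txn=False
ROLLBACK at op 4 discards: ['b']

Answer: b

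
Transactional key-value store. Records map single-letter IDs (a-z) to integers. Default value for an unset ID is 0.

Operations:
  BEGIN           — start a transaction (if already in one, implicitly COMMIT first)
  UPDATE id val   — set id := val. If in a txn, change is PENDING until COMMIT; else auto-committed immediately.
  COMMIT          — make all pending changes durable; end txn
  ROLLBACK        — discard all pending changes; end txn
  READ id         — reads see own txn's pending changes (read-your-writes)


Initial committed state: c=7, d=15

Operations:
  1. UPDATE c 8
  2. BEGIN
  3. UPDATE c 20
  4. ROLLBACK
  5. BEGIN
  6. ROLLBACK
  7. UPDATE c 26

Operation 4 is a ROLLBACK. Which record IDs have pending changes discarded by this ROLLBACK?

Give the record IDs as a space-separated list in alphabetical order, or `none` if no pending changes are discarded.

Answer: c

Derivation:
Initial committed: {c=7, d=15}
Op 1: UPDATE c=8 (auto-commit; committed c=8)
Op 2: BEGIN: in_txn=True, pending={}
Op 3: UPDATE c=20 (pending; pending now {c=20})
Op 4: ROLLBACK: discarded pending ['c']; in_txn=False
Op 5: BEGIN: in_txn=True, pending={}
Op 6: ROLLBACK: discarded pending []; in_txn=False
Op 7: UPDATE c=26 (auto-commit; committed c=26)
ROLLBACK at op 4 discards: ['c']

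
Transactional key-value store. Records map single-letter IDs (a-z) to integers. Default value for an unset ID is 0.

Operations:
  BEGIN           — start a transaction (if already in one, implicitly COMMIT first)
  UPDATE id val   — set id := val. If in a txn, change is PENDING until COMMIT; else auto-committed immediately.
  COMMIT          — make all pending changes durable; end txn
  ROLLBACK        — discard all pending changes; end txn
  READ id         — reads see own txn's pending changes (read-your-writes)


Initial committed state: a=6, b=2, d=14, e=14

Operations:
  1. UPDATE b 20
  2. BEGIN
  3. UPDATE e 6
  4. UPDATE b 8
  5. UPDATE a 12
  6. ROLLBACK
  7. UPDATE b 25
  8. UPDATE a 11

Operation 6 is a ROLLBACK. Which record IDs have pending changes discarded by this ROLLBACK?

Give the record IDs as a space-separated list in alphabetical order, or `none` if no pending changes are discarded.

Initial committed: {a=6, b=2, d=14, e=14}
Op 1: UPDATE b=20 (auto-commit; committed b=20)
Op 2: BEGIN: in_txn=True, pending={}
Op 3: UPDATE e=6 (pending; pending now {e=6})
Op 4: UPDATE b=8 (pending; pending now {b=8, e=6})
Op 5: UPDATE a=12 (pending; pending now {a=12, b=8, e=6})
Op 6: ROLLBACK: discarded pending ['a', 'b', 'e']; in_txn=False
Op 7: UPDATE b=25 (auto-commit; committed b=25)
Op 8: UPDATE a=11 (auto-commit; committed a=11)
ROLLBACK at op 6 discards: ['a', 'b', 'e']

Answer: a b e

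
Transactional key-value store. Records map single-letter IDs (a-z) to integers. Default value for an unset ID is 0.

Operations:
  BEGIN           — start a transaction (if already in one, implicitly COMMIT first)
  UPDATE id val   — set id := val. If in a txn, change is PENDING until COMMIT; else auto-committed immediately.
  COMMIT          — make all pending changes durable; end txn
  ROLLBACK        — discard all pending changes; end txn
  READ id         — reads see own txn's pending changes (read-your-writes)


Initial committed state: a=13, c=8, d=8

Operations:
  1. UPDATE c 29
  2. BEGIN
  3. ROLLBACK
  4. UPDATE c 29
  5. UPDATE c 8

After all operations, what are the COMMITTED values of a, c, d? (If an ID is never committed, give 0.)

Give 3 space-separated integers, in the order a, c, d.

Answer: 13 8 8

Derivation:
Initial committed: {a=13, c=8, d=8}
Op 1: UPDATE c=29 (auto-commit; committed c=29)
Op 2: BEGIN: in_txn=True, pending={}
Op 3: ROLLBACK: discarded pending []; in_txn=False
Op 4: UPDATE c=29 (auto-commit; committed c=29)
Op 5: UPDATE c=8 (auto-commit; committed c=8)
Final committed: {a=13, c=8, d=8}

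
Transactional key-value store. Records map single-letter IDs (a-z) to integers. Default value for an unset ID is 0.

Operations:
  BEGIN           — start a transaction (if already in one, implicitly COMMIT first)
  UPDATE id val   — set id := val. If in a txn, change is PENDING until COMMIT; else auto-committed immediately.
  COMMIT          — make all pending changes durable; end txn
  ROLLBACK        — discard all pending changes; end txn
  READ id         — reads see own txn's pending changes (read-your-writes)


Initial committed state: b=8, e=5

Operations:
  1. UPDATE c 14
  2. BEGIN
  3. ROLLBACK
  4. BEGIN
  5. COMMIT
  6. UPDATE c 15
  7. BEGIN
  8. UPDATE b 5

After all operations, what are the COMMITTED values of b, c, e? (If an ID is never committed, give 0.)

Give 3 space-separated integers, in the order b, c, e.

Answer: 8 15 5

Derivation:
Initial committed: {b=8, e=5}
Op 1: UPDATE c=14 (auto-commit; committed c=14)
Op 2: BEGIN: in_txn=True, pending={}
Op 3: ROLLBACK: discarded pending []; in_txn=False
Op 4: BEGIN: in_txn=True, pending={}
Op 5: COMMIT: merged [] into committed; committed now {b=8, c=14, e=5}
Op 6: UPDATE c=15 (auto-commit; committed c=15)
Op 7: BEGIN: in_txn=True, pending={}
Op 8: UPDATE b=5 (pending; pending now {b=5})
Final committed: {b=8, c=15, e=5}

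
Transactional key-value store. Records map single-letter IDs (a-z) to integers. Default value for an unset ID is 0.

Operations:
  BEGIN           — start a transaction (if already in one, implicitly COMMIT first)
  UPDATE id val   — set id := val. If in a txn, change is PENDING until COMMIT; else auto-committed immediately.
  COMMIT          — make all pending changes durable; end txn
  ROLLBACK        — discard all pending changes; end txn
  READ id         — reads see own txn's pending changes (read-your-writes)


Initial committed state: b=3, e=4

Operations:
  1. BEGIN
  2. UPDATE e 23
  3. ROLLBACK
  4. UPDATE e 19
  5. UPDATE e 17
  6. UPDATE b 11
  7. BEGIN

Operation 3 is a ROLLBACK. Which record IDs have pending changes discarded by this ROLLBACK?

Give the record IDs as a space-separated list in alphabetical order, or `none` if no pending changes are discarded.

Initial committed: {b=3, e=4}
Op 1: BEGIN: in_txn=True, pending={}
Op 2: UPDATE e=23 (pending; pending now {e=23})
Op 3: ROLLBACK: discarded pending ['e']; in_txn=False
Op 4: UPDATE e=19 (auto-commit; committed e=19)
Op 5: UPDATE e=17 (auto-commit; committed e=17)
Op 6: UPDATE b=11 (auto-commit; committed b=11)
Op 7: BEGIN: in_txn=True, pending={}
ROLLBACK at op 3 discards: ['e']

Answer: e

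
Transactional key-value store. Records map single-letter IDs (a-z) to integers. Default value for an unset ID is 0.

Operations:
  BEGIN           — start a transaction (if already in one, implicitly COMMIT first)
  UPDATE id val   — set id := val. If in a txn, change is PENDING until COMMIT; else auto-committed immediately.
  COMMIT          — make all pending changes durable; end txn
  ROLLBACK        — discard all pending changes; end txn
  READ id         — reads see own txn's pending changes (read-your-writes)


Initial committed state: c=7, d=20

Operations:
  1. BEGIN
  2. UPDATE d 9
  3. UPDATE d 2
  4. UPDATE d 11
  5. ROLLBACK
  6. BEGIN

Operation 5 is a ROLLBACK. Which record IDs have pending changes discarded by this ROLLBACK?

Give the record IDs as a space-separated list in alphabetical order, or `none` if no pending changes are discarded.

Answer: d

Derivation:
Initial committed: {c=7, d=20}
Op 1: BEGIN: in_txn=True, pending={}
Op 2: UPDATE d=9 (pending; pending now {d=9})
Op 3: UPDATE d=2 (pending; pending now {d=2})
Op 4: UPDATE d=11 (pending; pending now {d=11})
Op 5: ROLLBACK: discarded pending ['d']; in_txn=False
Op 6: BEGIN: in_txn=True, pending={}
ROLLBACK at op 5 discards: ['d']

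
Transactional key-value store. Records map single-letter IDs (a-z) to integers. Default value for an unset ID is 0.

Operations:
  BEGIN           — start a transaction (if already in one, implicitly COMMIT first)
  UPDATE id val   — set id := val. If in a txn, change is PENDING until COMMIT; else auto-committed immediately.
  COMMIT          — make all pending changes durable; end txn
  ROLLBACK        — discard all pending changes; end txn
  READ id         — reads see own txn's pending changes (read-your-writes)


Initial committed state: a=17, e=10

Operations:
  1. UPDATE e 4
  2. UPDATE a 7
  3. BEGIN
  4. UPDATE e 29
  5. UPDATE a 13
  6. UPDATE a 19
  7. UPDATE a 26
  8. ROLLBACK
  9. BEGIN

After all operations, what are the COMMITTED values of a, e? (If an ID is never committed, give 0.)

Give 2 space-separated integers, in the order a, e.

Initial committed: {a=17, e=10}
Op 1: UPDATE e=4 (auto-commit; committed e=4)
Op 2: UPDATE a=7 (auto-commit; committed a=7)
Op 3: BEGIN: in_txn=True, pending={}
Op 4: UPDATE e=29 (pending; pending now {e=29})
Op 5: UPDATE a=13 (pending; pending now {a=13, e=29})
Op 6: UPDATE a=19 (pending; pending now {a=19, e=29})
Op 7: UPDATE a=26 (pending; pending now {a=26, e=29})
Op 8: ROLLBACK: discarded pending ['a', 'e']; in_txn=False
Op 9: BEGIN: in_txn=True, pending={}
Final committed: {a=7, e=4}

Answer: 7 4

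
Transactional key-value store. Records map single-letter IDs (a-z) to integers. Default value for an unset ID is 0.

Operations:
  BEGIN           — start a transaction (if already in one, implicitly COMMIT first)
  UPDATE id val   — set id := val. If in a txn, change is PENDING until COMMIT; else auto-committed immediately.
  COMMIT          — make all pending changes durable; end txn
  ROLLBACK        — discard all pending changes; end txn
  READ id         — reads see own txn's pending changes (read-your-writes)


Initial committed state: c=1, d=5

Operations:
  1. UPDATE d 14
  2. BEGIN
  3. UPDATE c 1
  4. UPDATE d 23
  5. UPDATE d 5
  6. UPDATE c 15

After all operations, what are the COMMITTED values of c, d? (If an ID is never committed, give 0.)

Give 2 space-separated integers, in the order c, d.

Answer: 1 14

Derivation:
Initial committed: {c=1, d=5}
Op 1: UPDATE d=14 (auto-commit; committed d=14)
Op 2: BEGIN: in_txn=True, pending={}
Op 3: UPDATE c=1 (pending; pending now {c=1})
Op 4: UPDATE d=23 (pending; pending now {c=1, d=23})
Op 5: UPDATE d=5 (pending; pending now {c=1, d=5})
Op 6: UPDATE c=15 (pending; pending now {c=15, d=5})
Final committed: {c=1, d=14}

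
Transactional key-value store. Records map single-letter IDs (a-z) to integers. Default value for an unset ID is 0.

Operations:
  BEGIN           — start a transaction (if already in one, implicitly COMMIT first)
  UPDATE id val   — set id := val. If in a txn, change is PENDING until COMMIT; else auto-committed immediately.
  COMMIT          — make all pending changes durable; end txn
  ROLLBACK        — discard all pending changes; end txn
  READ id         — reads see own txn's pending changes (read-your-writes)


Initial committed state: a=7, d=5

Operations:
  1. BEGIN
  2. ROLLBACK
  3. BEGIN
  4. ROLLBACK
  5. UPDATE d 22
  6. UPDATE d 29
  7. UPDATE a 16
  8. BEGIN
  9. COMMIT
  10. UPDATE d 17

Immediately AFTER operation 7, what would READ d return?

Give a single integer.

Answer: 29

Derivation:
Initial committed: {a=7, d=5}
Op 1: BEGIN: in_txn=True, pending={}
Op 2: ROLLBACK: discarded pending []; in_txn=False
Op 3: BEGIN: in_txn=True, pending={}
Op 4: ROLLBACK: discarded pending []; in_txn=False
Op 5: UPDATE d=22 (auto-commit; committed d=22)
Op 6: UPDATE d=29 (auto-commit; committed d=29)
Op 7: UPDATE a=16 (auto-commit; committed a=16)
After op 7: visible(d) = 29 (pending={}, committed={a=16, d=29})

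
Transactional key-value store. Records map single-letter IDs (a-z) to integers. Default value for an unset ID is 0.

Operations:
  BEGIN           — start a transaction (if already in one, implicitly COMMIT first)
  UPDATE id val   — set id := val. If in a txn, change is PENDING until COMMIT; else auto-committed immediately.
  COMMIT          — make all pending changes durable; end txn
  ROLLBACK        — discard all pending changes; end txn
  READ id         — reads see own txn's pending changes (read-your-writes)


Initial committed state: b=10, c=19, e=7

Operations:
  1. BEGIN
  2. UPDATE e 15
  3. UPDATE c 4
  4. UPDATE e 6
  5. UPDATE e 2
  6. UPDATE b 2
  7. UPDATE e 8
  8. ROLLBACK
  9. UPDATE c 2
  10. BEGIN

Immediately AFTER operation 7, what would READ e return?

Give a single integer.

Initial committed: {b=10, c=19, e=7}
Op 1: BEGIN: in_txn=True, pending={}
Op 2: UPDATE e=15 (pending; pending now {e=15})
Op 3: UPDATE c=4 (pending; pending now {c=4, e=15})
Op 4: UPDATE e=6 (pending; pending now {c=4, e=6})
Op 5: UPDATE e=2 (pending; pending now {c=4, e=2})
Op 6: UPDATE b=2 (pending; pending now {b=2, c=4, e=2})
Op 7: UPDATE e=8 (pending; pending now {b=2, c=4, e=8})
After op 7: visible(e) = 8 (pending={b=2, c=4, e=8}, committed={b=10, c=19, e=7})

Answer: 8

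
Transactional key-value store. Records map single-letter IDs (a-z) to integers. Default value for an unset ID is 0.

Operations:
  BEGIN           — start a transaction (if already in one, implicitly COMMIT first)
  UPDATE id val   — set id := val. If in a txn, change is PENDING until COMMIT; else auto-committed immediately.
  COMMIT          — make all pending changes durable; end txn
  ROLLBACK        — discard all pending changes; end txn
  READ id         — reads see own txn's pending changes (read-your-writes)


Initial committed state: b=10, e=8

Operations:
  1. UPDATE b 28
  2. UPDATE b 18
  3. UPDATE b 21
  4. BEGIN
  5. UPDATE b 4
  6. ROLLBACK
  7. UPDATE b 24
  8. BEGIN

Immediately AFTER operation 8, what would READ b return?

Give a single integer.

Answer: 24

Derivation:
Initial committed: {b=10, e=8}
Op 1: UPDATE b=28 (auto-commit; committed b=28)
Op 2: UPDATE b=18 (auto-commit; committed b=18)
Op 3: UPDATE b=21 (auto-commit; committed b=21)
Op 4: BEGIN: in_txn=True, pending={}
Op 5: UPDATE b=4 (pending; pending now {b=4})
Op 6: ROLLBACK: discarded pending ['b']; in_txn=False
Op 7: UPDATE b=24 (auto-commit; committed b=24)
Op 8: BEGIN: in_txn=True, pending={}
After op 8: visible(b) = 24 (pending={}, committed={b=24, e=8})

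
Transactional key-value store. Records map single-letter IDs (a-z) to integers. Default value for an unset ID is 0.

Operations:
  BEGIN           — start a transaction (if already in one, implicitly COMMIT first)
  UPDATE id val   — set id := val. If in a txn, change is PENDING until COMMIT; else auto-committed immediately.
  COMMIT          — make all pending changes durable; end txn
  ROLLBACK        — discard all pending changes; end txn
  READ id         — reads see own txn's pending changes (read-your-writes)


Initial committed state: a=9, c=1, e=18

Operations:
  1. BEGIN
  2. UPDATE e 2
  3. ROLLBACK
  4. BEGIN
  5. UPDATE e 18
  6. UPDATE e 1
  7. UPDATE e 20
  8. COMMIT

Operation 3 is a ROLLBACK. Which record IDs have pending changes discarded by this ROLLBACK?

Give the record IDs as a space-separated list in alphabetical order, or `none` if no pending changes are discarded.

Answer: e

Derivation:
Initial committed: {a=9, c=1, e=18}
Op 1: BEGIN: in_txn=True, pending={}
Op 2: UPDATE e=2 (pending; pending now {e=2})
Op 3: ROLLBACK: discarded pending ['e']; in_txn=False
Op 4: BEGIN: in_txn=True, pending={}
Op 5: UPDATE e=18 (pending; pending now {e=18})
Op 6: UPDATE e=1 (pending; pending now {e=1})
Op 7: UPDATE e=20 (pending; pending now {e=20})
Op 8: COMMIT: merged ['e'] into committed; committed now {a=9, c=1, e=20}
ROLLBACK at op 3 discards: ['e']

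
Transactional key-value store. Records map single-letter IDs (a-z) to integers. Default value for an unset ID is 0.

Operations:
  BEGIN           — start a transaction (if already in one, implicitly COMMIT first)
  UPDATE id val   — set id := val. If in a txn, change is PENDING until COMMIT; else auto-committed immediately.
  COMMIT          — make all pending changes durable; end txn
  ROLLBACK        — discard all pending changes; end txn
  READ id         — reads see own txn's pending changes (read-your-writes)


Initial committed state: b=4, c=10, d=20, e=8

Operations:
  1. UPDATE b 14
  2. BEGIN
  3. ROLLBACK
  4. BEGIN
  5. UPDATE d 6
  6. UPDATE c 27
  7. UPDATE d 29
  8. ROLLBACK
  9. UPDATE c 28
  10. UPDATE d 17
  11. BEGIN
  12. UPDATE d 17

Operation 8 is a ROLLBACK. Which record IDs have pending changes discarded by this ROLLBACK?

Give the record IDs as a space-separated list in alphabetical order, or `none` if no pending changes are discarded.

Initial committed: {b=4, c=10, d=20, e=8}
Op 1: UPDATE b=14 (auto-commit; committed b=14)
Op 2: BEGIN: in_txn=True, pending={}
Op 3: ROLLBACK: discarded pending []; in_txn=False
Op 4: BEGIN: in_txn=True, pending={}
Op 5: UPDATE d=6 (pending; pending now {d=6})
Op 6: UPDATE c=27 (pending; pending now {c=27, d=6})
Op 7: UPDATE d=29 (pending; pending now {c=27, d=29})
Op 8: ROLLBACK: discarded pending ['c', 'd']; in_txn=False
Op 9: UPDATE c=28 (auto-commit; committed c=28)
Op 10: UPDATE d=17 (auto-commit; committed d=17)
Op 11: BEGIN: in_txn=True, pending={}
Op 12: UPDATE d=17 (pending; pending now {d=17})
ROLLBACK at op 8 discards: ['c', 'd']

Answer: c d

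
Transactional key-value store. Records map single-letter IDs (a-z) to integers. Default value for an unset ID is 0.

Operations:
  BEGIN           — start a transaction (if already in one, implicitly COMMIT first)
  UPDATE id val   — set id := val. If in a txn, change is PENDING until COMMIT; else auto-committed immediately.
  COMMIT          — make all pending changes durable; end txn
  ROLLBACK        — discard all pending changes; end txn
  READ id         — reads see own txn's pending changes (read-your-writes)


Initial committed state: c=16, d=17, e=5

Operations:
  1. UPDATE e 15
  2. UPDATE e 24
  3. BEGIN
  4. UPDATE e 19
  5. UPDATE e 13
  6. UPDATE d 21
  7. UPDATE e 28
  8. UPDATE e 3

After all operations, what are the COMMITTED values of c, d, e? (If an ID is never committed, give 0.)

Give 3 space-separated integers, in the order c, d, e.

Answer: 16 17 24

Derivation:
Initial committed: {c=16, d=17, e=5}
Op 1: UPDATE e=15 (auto-commit; committed e=15)
Op 2: UPDATE e=24 (auto-commit; committed e=24)
Op 3: BEGIN: in_txn=True, pending={}
Op 4: UPDATE e=19 (pending; pending now {e=19})
Op 5: UPDATE e=13 (pending; pending now {e=13})
Op 6: UPDATE d=21 (pending; pending now {d=21, e=13})
Op 7: UPDATE e=28 (pending; pending now {d=21, e=28})
Op 8: UPDATE e=3 (pending; pending now {d=21, e=3})
Final committed: {c=16, d=17, e=24}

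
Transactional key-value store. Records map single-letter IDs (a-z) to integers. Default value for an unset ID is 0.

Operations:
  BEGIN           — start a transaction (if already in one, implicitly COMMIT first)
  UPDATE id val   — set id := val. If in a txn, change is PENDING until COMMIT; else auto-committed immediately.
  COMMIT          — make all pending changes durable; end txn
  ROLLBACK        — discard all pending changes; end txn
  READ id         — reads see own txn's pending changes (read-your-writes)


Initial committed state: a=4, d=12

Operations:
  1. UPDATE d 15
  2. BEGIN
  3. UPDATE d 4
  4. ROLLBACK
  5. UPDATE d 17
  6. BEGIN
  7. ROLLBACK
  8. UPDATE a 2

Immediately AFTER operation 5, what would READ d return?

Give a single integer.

Answer: 17

Derivation:
Initial committed: {a=4, d=12}
Op 1: UPDATE d=15 (auto-commit; committed d=15)
Op 2: BEGIN: in_txn=True, pending={}
Op 3: UPDATE d=4 (pending; pending now {d=4})
Op 4: ROLLBACK: discarded pending ['d']; in_txn=False
Op 5: UPDATE d=17 (auto-commit; committed d=17)
After op 5: visible(d) = 17 (pending={}, committed={a=4, d=17})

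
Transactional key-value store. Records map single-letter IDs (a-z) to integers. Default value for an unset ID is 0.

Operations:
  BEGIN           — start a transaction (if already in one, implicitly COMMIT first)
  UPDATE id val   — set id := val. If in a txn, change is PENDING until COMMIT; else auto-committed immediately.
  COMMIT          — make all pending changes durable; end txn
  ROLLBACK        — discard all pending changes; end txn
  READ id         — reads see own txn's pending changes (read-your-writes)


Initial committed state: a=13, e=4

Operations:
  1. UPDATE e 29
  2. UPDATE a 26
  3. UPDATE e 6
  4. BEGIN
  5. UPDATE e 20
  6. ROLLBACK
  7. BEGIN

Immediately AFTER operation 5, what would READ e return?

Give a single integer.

Initial committed: {a=13, e=4}
Op 1: UPDATE e=29 (auto-commit; committed e=29)
Op 2: UPDATE a=26 (auto-commit; committed a=26)
Op 3: UPDATE e=6 (auto-commit; committed e=6)
Op 4: BEGIN: in_txn=True, pending={}
Op 5: UPDATE e=20 (pending; pending now {e=20})
After op 5: visible(e) = 20 (pending={e=20}, committed={a=26, e=6})

Answer: 20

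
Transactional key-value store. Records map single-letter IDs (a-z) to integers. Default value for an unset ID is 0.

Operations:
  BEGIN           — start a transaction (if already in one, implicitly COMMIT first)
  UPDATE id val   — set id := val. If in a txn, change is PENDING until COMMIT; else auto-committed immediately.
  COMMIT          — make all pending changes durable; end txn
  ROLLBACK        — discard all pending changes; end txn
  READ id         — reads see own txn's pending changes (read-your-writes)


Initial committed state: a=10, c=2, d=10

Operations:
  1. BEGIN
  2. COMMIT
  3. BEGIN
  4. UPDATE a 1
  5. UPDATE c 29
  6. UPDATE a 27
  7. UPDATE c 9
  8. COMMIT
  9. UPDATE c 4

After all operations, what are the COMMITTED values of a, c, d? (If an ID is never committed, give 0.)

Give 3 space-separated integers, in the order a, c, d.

Answer: 27 4 10

Derivation:
Initial committed: {a=10, c=2, d=10}
Op 1: BEGIN: in_txn=True, pending={}
Op 2: COMMIT: merged [] into committed; committed now {a=10, c=2, d=10}
Op 3: BEGIN: in_txn=True, pending={}
Op 4: UPDATE a=1 (pending; pending now {a=1})
Op 5: UPDATE c=29 (pending; pending now {a=1, c=29})
Op 6: UPDATE a=27 (pending; pending now {a=27, c=29})
Op 7: UPDATE c=9 (pending; pending now {a=27, c=9})
Op 8: COMMIT: merged ['a', 'c'] into committed; committed now {a=27, c=9, d=10}
Op 9: UPDATE c=4 (auto-commit; committed c=4)
Final committed: {a=27, c=4, d=10}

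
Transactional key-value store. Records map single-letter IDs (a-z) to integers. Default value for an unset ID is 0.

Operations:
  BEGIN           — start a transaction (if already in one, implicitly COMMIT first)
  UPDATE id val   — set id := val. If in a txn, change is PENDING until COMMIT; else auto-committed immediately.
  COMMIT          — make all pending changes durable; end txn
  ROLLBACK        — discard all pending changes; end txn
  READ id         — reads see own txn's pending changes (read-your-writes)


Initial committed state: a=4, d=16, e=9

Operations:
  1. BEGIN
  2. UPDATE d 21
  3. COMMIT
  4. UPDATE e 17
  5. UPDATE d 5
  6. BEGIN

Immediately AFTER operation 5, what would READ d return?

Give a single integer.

Initial committed: {a=4, d=16, e=9}
Op 1: BEGIN: in_txn=True, pending={}
Op 2: UPDATE d=21 (pending; pending now {d=21})
Op 3: COMMIT: merged ['d'] into committed; committed now {a=4, d=21, e=9}
Op 4: UPDATE e=17 (auto-commit; committed e=17)
Op 5: UPDATE d=5 (auto-commit; committed d=5)
After op 5: visible(d) = 5 (pending={}, committed={a=4, d=5, e=17})

Answer: 5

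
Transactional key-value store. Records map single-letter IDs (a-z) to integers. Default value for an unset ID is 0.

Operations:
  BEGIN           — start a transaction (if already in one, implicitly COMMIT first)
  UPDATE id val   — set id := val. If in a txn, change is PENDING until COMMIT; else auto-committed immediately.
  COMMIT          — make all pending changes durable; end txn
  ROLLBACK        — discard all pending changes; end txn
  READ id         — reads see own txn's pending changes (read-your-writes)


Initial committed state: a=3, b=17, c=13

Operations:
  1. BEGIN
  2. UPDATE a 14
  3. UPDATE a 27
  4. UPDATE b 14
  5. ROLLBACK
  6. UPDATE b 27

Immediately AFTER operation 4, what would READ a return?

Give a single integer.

Initial committed: {a=3, b=17, c=13}
Op 1: BEGIN: in_txn=True, pending={}
Op 2: UPDATE a=14 (pending; pending now {a=14})
Op 3: UPDATE a=27 (pending; pending now {a=27})
Op 4: UPDATE b=14 (pending; pending now {a=27, b=14})
After op 4: visible(a) = 27 (pending={a=27, b=14}, committed={a=3, b=17, c=13})

Answer: 27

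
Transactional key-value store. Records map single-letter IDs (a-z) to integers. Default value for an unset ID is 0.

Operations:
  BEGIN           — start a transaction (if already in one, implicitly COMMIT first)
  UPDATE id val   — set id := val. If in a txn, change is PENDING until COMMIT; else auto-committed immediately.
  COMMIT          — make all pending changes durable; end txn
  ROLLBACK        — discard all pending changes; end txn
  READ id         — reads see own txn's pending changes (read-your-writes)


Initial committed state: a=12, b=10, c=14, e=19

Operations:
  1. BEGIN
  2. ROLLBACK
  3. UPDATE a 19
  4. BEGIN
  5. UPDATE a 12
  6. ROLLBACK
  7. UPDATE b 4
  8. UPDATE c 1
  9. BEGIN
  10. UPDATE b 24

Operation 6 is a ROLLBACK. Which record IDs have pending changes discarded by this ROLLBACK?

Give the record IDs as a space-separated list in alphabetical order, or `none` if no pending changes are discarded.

Answer: a

Derivation:
Initial committed: {a=12, b=10, c=14, e=19}
Op 1: BEGIN: in_txn=True, pending={}
Op 2: ROLLBACK: discarded pending []; in_txn=False
Op 3: UPDATE a=19 (auto-commit; committed a=19)
Op 4: BEGIN: in_txn=True, pending={}
Op 5: UPDATE a=12 (pending; pending now {a=12})
Op 6: ROLLBACK: discarded pending ['a']; in_txn=False
Op 7: UPDATE b=4 (auto-commit; committed b=4)
Op 8: UPDATE c=1 (auto-commit; committed c=1)
Op 9: BEGIN: in_txn=True, pending={}
Op 10: UPDATE b=24 (pending; pending now {b=24})
ROLLBACK at op 6 discards: ['a']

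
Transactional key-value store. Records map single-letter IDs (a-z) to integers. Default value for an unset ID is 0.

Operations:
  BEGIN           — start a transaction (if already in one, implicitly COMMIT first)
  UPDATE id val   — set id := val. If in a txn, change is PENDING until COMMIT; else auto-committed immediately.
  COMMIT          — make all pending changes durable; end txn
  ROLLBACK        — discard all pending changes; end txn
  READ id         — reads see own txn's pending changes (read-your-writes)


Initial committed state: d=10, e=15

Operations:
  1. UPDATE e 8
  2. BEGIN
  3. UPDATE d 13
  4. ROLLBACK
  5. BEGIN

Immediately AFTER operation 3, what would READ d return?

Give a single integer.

Answer: 13

Derivation:
Initial committed: {d=10, e=15}
Op 1: UPDATE e=8 (auto-commit; committed e=8)
Op 2: BEGIN: in_txn=True, pending={}
Op 3: UPDATE d=13 (pending; pending now {d=13})
After op 3: visible(d) = 13 (pending={d=13}, committed={d=10, e=8})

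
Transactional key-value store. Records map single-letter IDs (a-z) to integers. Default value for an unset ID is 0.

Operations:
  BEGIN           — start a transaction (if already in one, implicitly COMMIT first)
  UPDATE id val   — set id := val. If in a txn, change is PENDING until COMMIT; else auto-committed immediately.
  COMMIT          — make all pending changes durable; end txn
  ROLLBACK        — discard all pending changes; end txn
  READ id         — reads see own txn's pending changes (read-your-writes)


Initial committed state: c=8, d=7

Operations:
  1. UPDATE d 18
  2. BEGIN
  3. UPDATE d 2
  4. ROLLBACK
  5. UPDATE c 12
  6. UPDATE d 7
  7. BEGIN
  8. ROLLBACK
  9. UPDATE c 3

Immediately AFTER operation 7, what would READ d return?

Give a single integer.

Initial committed: {c=8, d=7}
Op 1: UPDATE d=18 (auto-commit; committed d=18)
Op 2: BEGIN: in_txn=True, pending={}
Op 3: UPDATE d=2 (pending; pending now {d=2})
Op 4: ROLLBACK: discarded pending ['d']; in_txn=False
Op 5: UPDATE c=12 (auto-commit; committed c=12)
Op 6: UPDATE d=7 (auto-commit; committed d=7)
Op 7: BEGIN: in_txn=True, pending={}
After op 7: visible(d) = 7 (pending={}, committed={c=12, d=7})

Answer: 7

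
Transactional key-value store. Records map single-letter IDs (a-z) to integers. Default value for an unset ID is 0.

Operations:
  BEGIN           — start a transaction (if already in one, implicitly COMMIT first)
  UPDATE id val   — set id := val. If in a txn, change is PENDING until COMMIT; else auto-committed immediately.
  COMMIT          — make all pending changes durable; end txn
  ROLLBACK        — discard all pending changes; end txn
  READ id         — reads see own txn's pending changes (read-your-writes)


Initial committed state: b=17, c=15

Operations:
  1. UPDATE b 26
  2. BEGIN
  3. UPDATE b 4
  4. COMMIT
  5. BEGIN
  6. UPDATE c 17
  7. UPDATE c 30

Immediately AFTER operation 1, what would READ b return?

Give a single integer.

Initial committed: {b=17, c=15}
Op 1: UPDATE b=26 (auto-commit; committed b=26)
After op 1: visible(b) = 26 (pending={}, committed={b=26, c=15})

Answer: 26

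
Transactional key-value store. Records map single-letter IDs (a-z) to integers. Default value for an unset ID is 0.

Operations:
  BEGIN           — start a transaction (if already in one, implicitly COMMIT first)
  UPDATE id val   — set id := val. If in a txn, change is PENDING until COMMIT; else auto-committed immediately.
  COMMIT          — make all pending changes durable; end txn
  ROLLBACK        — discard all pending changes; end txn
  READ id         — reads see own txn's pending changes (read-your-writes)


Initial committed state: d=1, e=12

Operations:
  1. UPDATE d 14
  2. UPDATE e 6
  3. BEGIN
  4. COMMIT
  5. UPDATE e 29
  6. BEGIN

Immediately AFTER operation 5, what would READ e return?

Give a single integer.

Initial committed: {d=1, e=12}
Op 1: UPDATE d=14 (auto-commit; committed d=14)
Op 2: UPDATE e=6 (auto-commit; committed e=6)
Op 3: BEGIN: in_txn=True, pending={}
Op 4: COMMIT: merged [] into committed; committed now {d=14, e=6}
Op 5: UPDATE e=29 (auto-commit; committed e=29)
After op 5: visible(e) = 29 (pending={}, committed={d=14, e=29})

Answer: 29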